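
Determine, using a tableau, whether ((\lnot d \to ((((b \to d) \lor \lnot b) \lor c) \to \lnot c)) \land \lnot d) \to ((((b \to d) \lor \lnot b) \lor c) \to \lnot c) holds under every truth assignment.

Valid

Assume the negation and expand:
Initial set: {\lnot (((\lnot d \to ((((b \to d) \lor \lnot b) \lor c) \to \lnot c)) \land \lnot d) \to ((((b \to d) \lor \lnot b) \lor c) \to \lnot c))}.
\lnot (((\lnot d \to ((((b \to d) \lor \lnot b) \lor c) \to \lnot c)) \land \lnot d) \to ((((b \to d) \lor \lnot b) \lor c) \to \lnot c)): α-rule — add ((\lnot d \to ((((b \to d) \lor \lnot b) \lor c) \to \lnot c)) \land \lnot d), \lnot ((((b \to d) \lor \lnot b) \lor c) \to \lnot c).
((\lnot d \to ((((b \to d) \lor \lnot b) \lor c) \to \lnot c)) \land \lnot d): α-rule — add (\lnot d \to ((((b \to d) \lor \lnot b) \lor c) \to \lnot c)), \lnot d.
\lnot ((((b \to d) \lor \lnot b) \lor c) \to \lnot c): α-rule — add (((b \to d) \lor \lnot b) \lor c), \lnot \lnot c.
(\lnot d \to ((((b \to d) \lor \lnot b) \lor c) \to \lnot c)): β-rule — branch into \lnot \lnot d  //  ((((b \to d) \lor \lnot b) \lor c) \to \lnot c).
  branch 1 (add \lnot \lnot d):
    × closes — contains both d and \lnot d.
  branch 2 (add ((((b \to d) \lor \lnot b) \lor c) \to \lnot c)):
    (((b \to d) \lor \lnot b) \lor c): β-rule — branch into ((b \to d) \lor \lnot b)  //  c.
      branch 2.1 (add ((b \to d) \lor \lnot b)):
        ((((b \to d) \lor \lnot b) \lor c) \to \lnot c): β-rule — branch into \lnot (((b \to d) \lor \lnot b) \lor c)  //  \lnot c.
          branch 2.1.1 (add \lnot (((b \to d) \lor \lnot b) \lor c)):
            \lnot (((b \to d) \lor \lnot b) \lor c): α-rule — add \lnot ((b \to d) \lor \lnot b), \lnot c.
            × closes — contains both c and \lnot c.
          branch 2.1.2 (add \lnot c):
            × closes — contains both c and \lnot c.
      branch 2.2 (add c):
        ((((b \to d) \lor \lnot b) \lor c) \to \lnot c): β-rule — branch into \lnot (((b \to d) \lor \lnot b) \lor c)  //  \lnot c.
          branch 2.2.1 (add \lnot (((b \to d) \lor \lnot b) \lor c)):
            \lnot (((b \to d) \lor \lnot b) \lor c): α-rule — add \lnot ((b \to d) \lor \lnot b), \lnot c.
            × closes — contains both c and \lnot c.
          branch 2.2.2 (add \lnot c):
            × closes — contains both c and \lnot c.
All 5 branches close.
Every branch closed, so the negation is unsatisfiable and the formula is valid.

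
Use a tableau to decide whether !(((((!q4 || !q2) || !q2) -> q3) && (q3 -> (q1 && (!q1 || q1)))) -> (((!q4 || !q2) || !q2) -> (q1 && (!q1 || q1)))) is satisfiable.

Initial set: {!(((((!q4 || !q2) || !q2) -> q3) && (q3 -> (q1 && (!q1 || q1)))) -> (((!q4 || !q2) || !q2) -> (q1 && (!q1 || q1))))}.
!(((((!q4 || !q2) || !q2) -> q3) && (q3 -> (q1 && (!q1 || q1)))) -> (((!q4 || !q2) || !q2) -> (q1 && (!q1 || q1)))): α-rule — add ((((!q4 || !q2) || !q2) -> q3) && (q3 -> (q1 && (!q1 || q1)))), !(((!q4 || !q2) || !q2) -> (q1 && (!q1 || q1))).
((((!q4 || !q2) || !q2) -> q3) && (q3 -> (q1 && (!q1 || q1)))): α-rule — add (((!q4 || !q2) || !q2) -> q3), (q3 -> (q1 && (!q1 || q1))).
!(((!q4 || !q2) || !q2) -> (q1 && (!q1 || q1))): α-rule — add ((!q4 || !q2) || !q2), !(q1 && (!q1 || q1)).
(((!q4 || !q2) || !q2) -> q3): β-rule — branch into !((!q4 || !q2) || !q2)  //  q3.
  branch 1 (add !((!q4 || !q2) || !q2)):
    !((!q4 || !q2) || !q2): α-rule — add !(!q4 || !q2), !!q2.
    !(!q4 || !q2): α-rule — add !!q4, !!q2.
    (q3 -> (q1 && (!q1 || q1))): β-rule — branch into !q3  //  (q1 && (!q1 || q1)).
      branch 1.1 (add !q3):
        ((!q4 || !q2) || !q2): β-rule — branch into (!q4 || !q2)  //  !q2.
          branch 1.1.1 (add (!q4 || !q2)):
            !(q1 && (!q1 || q1)): β-rule — branch into !q1  //  !(!q1 || q1).
              branch 1.1.1.1 (add !q1):
                (!q4 || !q2): β-rule — branch into !q4  //  !q2.
                  branch 1.1.1.1.1 (add !q4):
                    × closes — contains both q4 and !q4.
                  branch 1.1.1.1.2 (add !q2):
                    × closes — contains both q2 and !q2.
              branch 1.1.1.2 (add !(!q1 || q1)):
                !(!q1 || q1): α-rule — add !!q1, !q1.
                × closes — contains both q1 and !q1.
          branch 1.1.2 (add !q2):
            × closes — contains both q2 and !q2.
      branch 1.2 (add (q1 && (!q1 || q1))):
        (q1 && (!q1 || q1)): α-rule — add q1, (!q1 || q1).
        ((!q4 || !q2) || !q2): β-rule — branch into (!q4 || !q2)  //  !q2.
          branch 1.2.1 (add (!q4 || !q2)):
            !(q1 && (!q1 || q1)): β-rule — branch into !q1  //  !(!q1 || q1).
              branch 1.2.1.1 (add !q1):
                × closes — contains both q1 and !q1.
              branch 1.2.1.2 (add !(!q1 || q1)):
                !(!q1 || q1): α-rule — add !!q1, !q1.
                × closes — contains both q1 and !q1.
          branch 1.2.2 (add !q2):
            × closes — contains both q2 and !q2.
  branch 2 (add q3):
    (q3 -> (q1 && (!q1 || q1))): β-rule — branch into !q3  //  (q1 && (!q1 || q1)).
      branch 2.1 (add !q3):
        × closes — contains both q3 and !q3.
      branch 2.2 (add (q1 && (!q1 || q1))):
        (q1 && (!q1 || q1)): α-rule — add q1, (!q1 || q1).
        ((!q4 || !q2) || !q2): β-rule — branch into (!q4 || !q2)  //  !q2.
          branch 2.2.1 (add (!q4 || !q2)):
            !(q1 && (!q1 || q1)): β-rule — branch into !q1  //  !(!q1 || q1).
              branch 2.2.1.1 (add !q1):
                × closes — contains both q1 and !q1.
              branch 2.2.1.2 (add !(!q1 || q1)):
                !(!q1 || q1): α-rule — add !!q1, !q1.
                × closes — contains both q1 and !q1.
          branch 2.2.2 (add !q2):
            !(q1 && (!q1 || q1)): β-rule — branch into !q1  //  !(!q1 || q1).
              branch 2.2.2.1 (add !q1):
                × closes — contains both q1 and !q1.
              branch 2.2.2.2 (add !(!q1 || q1)):
                !(!q1 || q1): α-rule — add !!q1, !q1.
                × closes — contains both q1 and !q1.
All 12 branches close.
Every branch closed; the formula is unsatisfiable.

Unsatisfiable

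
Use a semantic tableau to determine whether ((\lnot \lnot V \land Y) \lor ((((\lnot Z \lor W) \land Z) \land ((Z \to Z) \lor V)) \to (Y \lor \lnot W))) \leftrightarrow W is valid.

Assume the negation and expand:
Initial set: {\lnot (((\lnot \lnot V \land Y) \lor ((((\lnot Z \lor W) \land Z) \land ((Z \to Z) \lor V)) \to (Y \lor \lnot W))) \leftrightarrow W)}.
\lnot (((\lnot \lnot V \land Y) \lor ((((\lnot Z \lor W) \land Z) \land ((Z \to Z) \lor V)) \to (Y \lor \lnot W))) \leftrightarrow W): β-rule — branch into ((\lnot \lnot V \land Y) \lor ((((\lnot Z \lor W) \land Z) \land ((Z \to Z) \lor V)) \to (Y \lor \lnot W))), \lnot W  //  \lnot ((\lnot \lnot V \land Y) \lor ((((\lnot Z \lor W) \land Z) \land ((Z \to Z) \lor V)) \to (Y \lor \lnot W))), W.
  branch 1 (add ((\lnot \lnot V \land Y) \lor ((((\lnot Z \lor W) \land Z) \land ((Z \to Z) \lor V)) \to (Y \lor \lnot W))), \lnot W):
    ((\lnot \lnot V \land Y) \lor ((((\lnot Z \lor W) \land Z) \land ((Z \to Z) \lor V)) \to (Y \lor \lnot W))): β-rule — branch into (\lnot \lnot V \land Y)  //  ((((\lnot Z \lor W) \land Z) \land ((Z \to Z) \lor V)) \to (Y \lor \lnot W)).
      branch 1.1 (add (\lnot \lnot V \land Y)):
        (\lnot \lnot V \land Y): α-rule — add \lnot \lnot V, Y.
        \lnot \lnot V: drop double negation, giving V.
        ○ open, literals {V=true, W=false, Y=true}.
      branch 1.2 (add ((((\lnot Z \lor W) \land Z) \land ((Z \to Z) \lor V)) \to (Y \lor \lnot W))):
        ((((\lnot Z \lor W) \land Z) \land ((Z \to Z) \lor V)) \to (Y \lor \lnot W)): β-rule — branch into \lnot (((\lnot Z \lor W) \land Z) \land ((Z \to Z) \lor V))  //  (Y \lor \lnot W).
          branch 1.2.1 (add \lnot (((\lnot Z \lor W) \land Z) \land ((Z \to Z) \lor V))):
            \lnot (((\lnot Z \lor W) \land Z) \land ((Z \to Z) \lor V)): β-rule — branch into \lnot ((\lnot Z \lor W) \land Z)  //  \lnot ((Z \to Z) \lor V).
              branch 1.2.1.1 (add \lnot ((\lnot Z \lor W) \land Z)):
                \lnot ((\lnot Z \lor W) \land Z): β-rule — branch into \lnot (\lnot Z \lor W)  //  \lnot Z.
                  branch 1.2.1.1.1 (add \lnot (\lnot Z \lor W)):
                    \lnot (\lnot Z \lor W): α-rule — add \lnot \lnot Z, \lnot W.
                    ○ open, literals {W=false, Z=true}.
                  branch 1.2.1.1.2 (add \lnot Z):
                    ○ open, literals {W=false, Z=false}.
              branch 1.2.1.2 (add \lnot ((Z \to Z) \lor V)):
                \lnot ((Z \to Z) \lor V): α-rule — add \lnot (Z \to Z), \lnot V.
                \lnot (Z \to Z): α-rule — add Z, \lnot Z.
                × closes — contains both Z and \lnot Z.
          branch 1.2.2 (add (Y \lor \lnot W)):
            (Y \lor \lnot W): β-rule — branch into Y  //  \lnot W.
              branch 1.2.2.1 (add Y):
                ○ open, literals {W=false, Y=true}.
              branch 1.2.2.2 (add \lnot W):
                ○ open, literals {W=false}.
  branch 2 (add \lnot ((\lnot \lnot V \land Y) \lor ((((\lnot Z \lor W) \land Z) \land ((Z \to Z) \lor V)) \to (Y \lor \lnot W))), W):
    \lnot ((\lnot \lnot V \land Y) \lor ((((\lnot Z \lor W) \land Z) \land ((Z \to Z) \lor V)) \to (Y \lor \lnot W))): α-rule — add \lnot (\lnot \lnot V \land Y), \lnot ((((\lnot Z \lor W) \land Z) \land ((Z \to Z) \lor V)) \to (Y \lor \lnot W)).
    \lnot ((((\lnot Z \lor W) \land Z) \land ((Z \to Z) \lor V)) \to (Y \lor \lnot W)): α-rule — add (((\lnot Z \lor W) \land Z) \land ((Z \to Z) \lor V)), \lnot (Y \lor \lnot W).
    (((\lnot Z \lor W) \land Z) \land ((Z \to Z) \lor V)): α-rule — add ((\lnot Z \lor W) \land Z), ((Z \to Z) \lor V).
    \lnot (Y \lor \lnot W): α-rule — add \lnot Y, \lnot \lnot W.
    ((\lnot Z \lor W) \land Z): α-rule — add (\lnot Z \lor W), Z.
    \lnot (\lnot \lnot V \land Y): β-rule — branch into \lnot \lnot \lnot V  //  \lnot Y.
      branch 2.1 (add \lnot \lnot \lnot V):
        \lnot \lnot \lnot V: drop double negation, giving \lnot V.
        ((Z \to Z) \lor V): β-rule — branch into (Z \to Z)  //  V.
          branch 2.1.1 (add (Z \to Z)):
            (\lnot Z \lor W): β-rule — branch into \lnot Z  //  W.
              branch 2.1.1.1 (add \lnot Z):
                × closes — contains both Z and \lnot Z.
              branch 2.1.1.2 (add W):
                (Z \to Z): β-rule — branch into \lnot Z  //  Z.
                  branch 2.1.1.2.1 (add \lnot Z):
                    × closes — contains both Z and \lnot Z.
                  branch 2.1.1.2.2 (add Z):
                    ○ open, literals {V=false, W=true, Y=false, Z=true}.
          branch 2.1.2 (add V):
            × closes — contains both V and \lnot V.
      branch 2.2 (add \lnot Y):
        ((Z \to Z) \lor V): β-rule — branch into (Z \to Z)  //  V.
          branch 2.2.1 (add (Z \to Z)):
            (\lnot Z \lor W): β-rule — branch into \lnot Z  //  W.
              branch 2.2.1.1 (add \lnot Z):
                × closes — contains both Z and \lnot Z.
              branch 2.2.1.2 (add W):
                (Z \to Z): β-rule — branch into \lnot Z  //  Z.
                  branch 2.2.1.2.1 (add \lnot Z):
                    × closes — contains both Z and \lnot Z.
                  branch 2.2.1.2.2 (add Z):
                    ○ open, literals {W=true, Y=false, Z=true}.
          branch 2.2.2 (add V):
            (\lnot Z \lor W): β-rule — branch into \lnot Z  //  W.
              branch 2.2.2.1 (add \lnot Z):
                × closes — contains both Z and \lnot Z.
              branch 2.2.2.2 (add W):
                ○ open, literals {V=true, W=true, Y=false, Z=true}.
7 branches closed, 8 open.
An open branch gives a countermodel: V=true, W=false, Y=true (unmentioned atoms arbitrary); under it the original formula is false.

Not valid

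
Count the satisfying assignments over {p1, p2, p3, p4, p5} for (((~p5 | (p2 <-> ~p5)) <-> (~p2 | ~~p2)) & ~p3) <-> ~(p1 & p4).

Initial set: {((((~p5 | (p2 <-> ~p5)) <-> (~p2 | ~~p2)) & ~p3) <-> ~(p1 & p4))}.
((((~p5 | (p2 <-> ~p5)) <-> (~p2 | ~~p2)) & ~p3) <-> ~(p1 & p4)): β-rule — branch into (((~p5 | (p2 <-> ~p5)) <-> (~p2 | ~~p2)) & ~p3), ~(p1 & p4)  //  ~(((~p5 | (p2 <-> ~p5)) <-> (~p2 | ~~p2)) & ~p3), ~~(p1 & p4).
  branch 1 (add (((~p5 | (p2 <-> ~p5)) <-> (~p2 | ~~p2)) & ~p3), ~(p1 & p4)):
    (((~p5 | (p2 <-> ~p5)) <-> (~p2 | ~~p2)) & ~p3): α-rule — add ((~p5 | (p2 <-> ~p5)) <-> (~p2 | ~~p2)), ~p3.
    ~(p1 & p4): β-rule — branch into ~p1  //  ~p4.
      branch 1.1 (add ~p1):
        ((~p5 | (p2 <-> ~p5)) <-> (~p2 | ~~p2)): β-rule — branch into (~p5 | (p2 <-> ~p5)), (~p2 | ~~p2)  //  ~(~p5 | (p2 <-> ~p5)), ~(~p2 | ~~p2).
          branch 1.1.1 (add (~p5 | (p2 <-> ~p5)), (~p2 | ~~p2)):
            (~p5 | (p2 <-> ~p5)): β-rule — branch into ~p5  //  (p2 <-> ~p5).
              branch 1.1.1.1 (add ~p5):
                (~p2 | ~~p2): β-rule — branch into ~p2  //  ~~p2.
                  branch 1.1.1.1.1 (add ~p2):
                    ○ open, literals {p1=0, p2=0, p3=0, p5=0}.
                  branch 1.1.1.1.2 (add ~~p2):
                    ~~p2: drop double negation, giving p2.
                    ○ open, literals {p1=0, p2=1, p3=0, p5=0}.
              branch 1.1.1.2 (add (p2 <-> ~p5)):
                (~p2 | ~~p2): β-rule — branch into ~p2  //  ~~p2.
                  branch 1.1.1.2.1 (add ~p2):
                    (p2 <-> ~p5): β-rule — branch into p2, ~p5  //  ~p2, ~~p5.
                      branch 1.1.1.2.1.1 (add p2, ~p5):
                        × closes — contains both p2 and ~p2.
                      branch 1.1.1.2.1.2 (add ~p2, ~~p5):
                        ○ open, literals {p1=0, p2=0, p3=0, p5=1}.
                  branch 1.1.1.2.2 (add ~~p2):
                    ~~p2: drop double negation, giving p2.
                    (p2 <-> ~p5): β-rule — branch into p2, ~p5  //  ~p2, ~~p5.
                      branch 1.1.1.2.2.1 (add p2, ~p5):
                        ○ open, literals {p1=0, p2=1, p3=0, p5=0}.
                      branch 1.1.1.2.2.2 (add ~p2, ~~p5):
                        × closes — contains both p2 and ~p2.
          branch 1.1.2 (add ~(~p5 | (p2 <-> ~p5)), ~(~p2 | ~~p2)):
            ~(~p5 | (p2 <-> ~p5)): α-rule — add ~~p5, ~(p2 <-> ~p5).
            ~(~p2 | ~~p2): α-rule — add ~~p2, ~~~p2.
            ~~~p2: drop double negation, giving ~p2.
            × closes — contains both p2 and ~p2.
      branch 1.2 (add ~p4):
        ((~p5 | (p2 <-> ~p5)) <-> (~p2 | ~~p2)): β-rule — branch into (~p5 | (p2 <-> ~p5)), (~p2 | ~~p2)  //  ~(~p5 | (p2 <-> ~p5)), ~(~p2 | ~~p2).
          branch 1.2.1 (add (~p5 | (p2 <-> ~p5)), (~p2 | ~~p2)):
            (~p5 | (p2 <-> ~p5)): β-rule — branch into ~p5  //  (p2 <-> ~p5).
              branch 1.2.1.1 (add ~p5):
                (~p2 | ~~p2): β-rule — branch into ~p2  //  ~~p2.
                  branch 1.2.1.1.1 (add ~p2):
                    ○ open, literals {p2=0, p3=0, p4=0, p5=0}.
                  branch 1.2.1.1.2 (add ~~p2):
                    ~~p2: drop double negation, giving p2.
                    ○ open, literals {p2=1, p3=0, p4=0, p5=0}.
              branch 1.2.1.2 (add (p2 <-> ~p5)):
                (~p2 | ~~p2): β-rule — branch into ~p2  //  ~~p2.
                  branch 1.2.1.2.1 (add ~p2):
                    (p2 <-> ~p5): β-rule — branch into p2, ~p5  //  ~p2, ~~p5.
                      branch 1.2.1.2.1.1 (add p2, ~p5):
                        × closes — contains both p2 and ~p2.
                      branch 1.2.1.2.1.2 (add ~p2, ~~p5):
                        ○ open, literals {p2=0, p3=0, p4=0, p5=1}.
                  branch 1.2.1.2.2 (add ~~p2):
                    ~~p2: drop double negation, giving p2.
                    (p2 <-> ~p5): β-rule — branch into p2, ~p5  //  ~p2, ~~p5.
                      branch 1.2.1.2.2.1 (add p2, ~p5):
                        ○ open, literals {p2=1, p3=0, p4=0, p5=0}.
                      branch 1.2.1.2.2.2 (add ~p2, ~~p5):
                        × closes — contains both p2 and ~p2.
          branch 1.2.2 (add ~(~p5 | (p2 <-> ~p5)), ~(~p2 | ~~p2)):
            ~(~p5 | (p2 <-> ~p5)): α-rule — add ~~p5, ~(p2 <-> ~p5).
            ~(~p2 | ~~p2): α-rule — add ~~p2, ~~~p2.
            ~~~p2: drop double negation, giving ~p2.
            × closes — contains both p2 and ~p2.
  branch 2 (add ~(((~p5 | (p2 <-> ~p5)) <-> (~p2 | ~~p2)) & ~p3), ~~(p1 & p4)):
    ~~(p1 & p4): α-rule — add p1, p4.
    ~(((~p5 | (p2 <-> ~p5)) <-> (~p2 | ~~p2)) & ~p3): β-rule — branch into ~((~p5 | (p2 <-> ~p5)) <-> (~p2 | ~~p2))  //  ~~p3.
      branch 2.1 (add ~((~p5 | (p2 <-> ~p5)) <-> (~p2 | ~~p2))):
        ~((~p5 | (p2 <-> ~p5)) <-> (~p2 | ~~p2)): β-rule — branch into (~p5 | (p2 <-> ~p5)), ~(~p2 | ~~p2)  //  ~(~p5 | (p2 <-> ~p5)), (~p2 | ~~p2).
          branch 2.1.1 (add (~p5 | (p2 <-> ~p5)), ~(~p2 | ~~p2)):
            ~(~p2 | ~~p2): α-rule — add ~~p2, ~~~p2.
            ~~~p2: drop double negation, giving ~p2.
            × closes — contains both p2 and ~p2.
          branch 2.1.2 (add ~(~p5 | (p2 <-> ~p5)), (~p2 | ~~p2)):
            ~(~p5 | (p2 <-> ~p5)): α-rule — add ~~p5, ~(p2 <-> ~p5).
            (~p2 | ~~p2): β-rule — branch into ~p2  //  ~~p2.
              branch 2.1.2.1 (add ~p2):
                ~(p2 <-> ~p5): β-rule — branch into p2, ~~p5  //  ~p2, ~p5.
                  branch 2.1.2.1.1 (add p2, ~~p5):
                    × closes — contains both p2 and ~p2.
                  branch 2.1.2.1.2 (add ~p2, ~p5):
                    × closes — contains both p5 and ~p5.
              branch 2.1.2.2 (add ~~p2):
                ~~p2: drop double negation, giving p2.
                ~(p2 <-> ~p5): β-rule — branch into p2, ~~p5  //  ~p2, ~p5.
                  branch 2.1.2.2.1 (add p2, ~~p5):
                    ○ open, literals {p1=1, p2=1, p4=1, p5=1}.
                  branch 2.1.2.2.2 (add ~p2, ~p5):
                    × closes — contains both p2 and ~p2.
      branch 2.2 (add ~~p3):
        ○ open, literals {p1=1, p3=1, p4=1}.
10 branches closed, 10 open.
Each open branch fixes some atoms; the unmentioned ones are free. Counting distinct full assignments: branch {p1=0, p2=0, p3=0, p5=0} (p4) contributes 2 new; branch {p1=0, p2=1, p3=0, p5=0} (p4) contributes 2 new; branch {p1=0, p2=0, p3=0, p5=1} (p4) contributes 2 new; branch {p1=0, p2=1, p3=0, p5=0} (p4) contributes 0 new; branch {p2=0, p3=0, p4=0, p5=0} (p1) contributes 1 new; branch {p2=1, p3=0, p4=0, p5=0} (p1) contributes 1 new; branch {p2=0, p3=0, p4=0, p5=1} (p1) contributes 1 new; branch {p2=1, p3=0, p4=0, p5=0} (p1) contributes 0 new; branch {p1=1, p2=1, p4=1, p5=1} (p3) contributes 2 new; branch {p1=1, p3=1, p4=1} (p2, p5) contributes 3 new. Total: 14.

14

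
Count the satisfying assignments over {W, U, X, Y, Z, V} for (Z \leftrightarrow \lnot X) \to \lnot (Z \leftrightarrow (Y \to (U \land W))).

Initial set: {((Z \leftrightarrow \lnot X) \to \lnot (Z \leftrightarrow (Y \to (U \land W))))}.
((Z \leftrightarrow \lnot X) \to \lnot (Z \leftrightarrow (Y \to (U \land W)))): β-rule — branch into \lnot (Z \leftrightarrow \lnot X)  //  \lnot (Z \leftrightarrow (Y \to (U \land W))).
  branch 1 (add \lnot (Z \leftrightarrow \lnot X)):
    \lnot (Z \leftrightarrow \lnot X): β-rule — branch into Z, \lnot \lnot X  //  \lnot Z, \lnot X.
      branch 1.1 (add Z, \lnot \lnot X):
        ○ open, literals {X=1, Z=1}.
      branch 1.2 (add \lnot Z, \lnot X):
        ○ open, literals {X=0, Z=0}.
  branch 2 (add \lnot (Z \leftrightarrow (Y \to (U \land W)))):
    \lnot (Z \leftrightarrow (Y \to (U \land W))): β-rule — branch into Z, \lnot (Y \to (U \land W))  //  \lnot Z, (Y \to (U \land W)).
      branch 2.1 (add Z, \lnot (Y \to (U \land W))):
        \lnot (Y \to (U \land W)): α-rule — add Y, \lnot (U \land W).
        \lnot (U \land W): β-rule — branch into \lnot U  //  \lnot W.
          branch 2.1.1 (add \lnot U):
            ○ open, literals {U=0, Y=1, Z=1}.
          branch 2.1.2 (add \lnot W):
            ○ open, literals {W=0, Y=1, Z=1}.
      branch 2.2 (add \lnot Z, (Y \to (U \land W))):
        (Y \to (U \land W)): β-rule — branch into \lnot Y  //  (U \land W).
          branch 2.2.1 (add \lnot Y):
            ○ open, literals {Y=0, Z=0}.
          branch 2.2.2 (add (U \land W)):
            (U \land W): α-rule — add U, W.
            ○ open, literals {U=1, W=1, Z=0}.
0 branches closed, 6 open.
Each open branch fixes some atoms; the unmentioned ones are free. Counting distinct full assignments: branch {X=1, Z=1} (W, U, Y, V) contributes 16 new; branch {X=0, Z=0} (W, U, Y, V) contributes 16 new; branch {U=0, Y=1, Z=1} (W, X, V) contributes 4 new; branch {W=0, Y=1, Z=1} (U, X, V) contributes 2 new; branch {Y=0, Z=0} (W, U, X, V) contributes 8 new; branch {U=1, W=1, Z=0} (X, Y, V) contributes 2 new. Total: 48.

48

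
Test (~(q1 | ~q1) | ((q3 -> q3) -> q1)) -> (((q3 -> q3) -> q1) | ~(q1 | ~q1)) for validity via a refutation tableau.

Valid

Assume the negation and expand:
Initial set: {~((~(q1 | ~q1) | ((q3 -> q3) -> q1)) -> (((q3 -> q3) -> q1) | ~(q1 | ~q1)))}.
~((~(q1 | ~q1) | ((q3 -> q3) -> q1)) -> (((q3 -> q3) -> q1) | ~(q1 | ~q1))): α-rule — add (~(q1 | ~q1) | ((q3 -> q3) -> q1)), ~(((q3 -> q3) -> q1) | ~(q1 | ~q1)).
~(((q3 -> q3) -> q1) | ~(q1 | ~q1)): α-rule — add ~((q3 -> q3) -> q1), ~~(q1 | ~q1).
~((q3 -> q3) -> q1): α-rule — add (q3 -> q3), ~q1.
(~(q1 | ~q1) | ((q3 -> q3) -> q1)): β-rule — branch into ~(q1 | ~q1)  //  ((q3 -> q3) -> q1).
  branch 1 (add ~(q1 | ~q1)):
    ~(q1 | ~q1): α-rule — add ~q1, ~~q1.
    × closes — contains both q1 and ~q1.
  branch 2 (add ((q3 -> q3) -> q1)):
    ~~(q1 | ~q1): β-rule — branch into q1  //  ~q1.
      branch 2.1 (add q1):
        × closes — contains both q1 and ~q1.
      branch 2.2 (add ~q1):
        (q3 -> q3): β-rule — branch into ~q3  //  q3.
          branch 2.2.1 (add ~q3):
            ((q3 -> q3) -> q1): β-rule — branch into ~(q3 -> q3)  //  q1.
              branch 2.2.1.1 (add ~(q3 -> q3)):
                ~(q3 -> q3): α-rule — add q3, ~q3.
                × closes — contains both q3 and ~q3.
              branch 2.2.1.2 (add q1):
                × closes — contains both q1 and ~q1.
          branch 2.2.2 (add q3):
            ((q3 -> q3) -> q1): β-rule — branch into ~(q3 -> q3)  //  q1.
              branch 2.2.2.1 (add ~(q3 -> q3)):
                ~(q3 -> q3): α-rule — add q3, ~q3.
                × closes — contains both q3 and ~q3.
              branch 2.2.2.2 (add q1):
                × closes — contains both q1 and ~q1.
All 6 branches close.
Every branch closed, so the negation is unsatisfiable and the formula is valid.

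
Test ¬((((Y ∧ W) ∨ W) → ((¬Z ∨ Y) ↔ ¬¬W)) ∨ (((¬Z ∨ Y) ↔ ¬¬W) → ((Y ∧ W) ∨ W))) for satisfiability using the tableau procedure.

Initial set: {¬((((Y ∧ W) ∨ W) → ((¬Z ∨ Y) ↔ ¬¬W)) ∨ (((¬Z ∨ Y) ↔ ¬¬W) → ((Y ∧ W) ∨ W)))}.
¬((((Y ∧ W) ∨ W) → ((¬Z ∨ Y) ↔ ¬¬W)) ∨ (((¬Z ∨ Y) ↔ ¬¬W) → ((Y ∧ W) ∨ W))): α-rule — add ¬(((Y ∧ W) ∨ W) → ((¬Z ∨ Y) ↔ ¬¬W)), ¬(((¬Z ∨ Y) ↔ ¬¬W) → ((Y ∧ W) ∨ W)).
¬(((Y ∧ W) ∨ W) → ((¬Z ∨ Y) ↔ ¬¬W)): α-rule — add ((Y ∧ W) ∨ W), ¬((¬Z ∨ Y) ↔ ¬¬W).
¬(((¬Z ∨ Y) ↔ ¬¬W) → ((Y ∧ W) ∨ W)): α-rule — add ((¬Z ∨ Y) ↔ ¬¬W), ¬((Y ∧ W) ∨ W).
¬((Y ∧ W) ∨ W): α-rule — add ¬(Y ∧ W), ¬W.
((Y ∧ W) ∨ W): β-rule — branch into (Y ∧ W)  //  W.
  branch 1 (add (Y ∧ W)):
    (Y ∧ W): α-rule — add Y, W.
    × closes — contains both W and ¬W.
  branch 2 (add W):
    × closes — contains both W and ¬W.
All 2 branches close.
Every branch closed; the formula is unsatisfiable.

Unsatisfiable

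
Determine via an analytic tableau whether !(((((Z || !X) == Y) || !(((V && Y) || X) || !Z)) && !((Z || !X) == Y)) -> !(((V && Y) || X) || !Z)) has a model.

Initial set: {!(((((Z || !X) == Y) || !(((V && Y) || X) || !Z)) && !((Z || !X) == Y)) -> !(((V && Y) || X) || !Z))}.
!(((((Z || !X) == Y) || !(((V && Y) || X) || !Z)) && !((Z || !X) == Y)) -> !(((V && Y) || X) || !Z)): α-rule — add ((((Z || !X) == Y) || !(((V && Y) || X) || !Z)) && !((Z || !X) == Y)), !!(((V && Y) || X) || !Z).
((((Z || !X) == Y) || !(((V && Y) || X) || !Z)) && !((Z || !X) == Y)): α-rule — add (((Z || !X) == Y) || !(((V && Y) || X) || !Z)), !((Z || !X) == Y).
!!(((V && Y) || X) || !Z): β-rule — branch into ((V && Y) || X)  //  !Z.
  branch 1 (add ((V && Y) || X)):
    (((Z || !X) == Y) || !(((V && Y) || X) || !Z)): β-rule — branch into ((Z || !X) == Y)  //  !(((V && Y) || X) || !Z).
      branch 1.1 (add ((Z || !X) == Y)):
        !((Z || !X) == Y): β-rule — branch into (Z || !X), !Y  //  !(Z || !X), Y.
          branch 1.1.1 (add (Z || !X), !Y):
            ((V && Y) || X): β-rule — branch into (V && Y)  //  X.
              branch 1.1.1.1 (add (V && Y)):
                (V && Y): α-rule — add V, Y.
                × closes — contains both Y and !Y.
              branch 1.1.1.2 (add X):
                ((Z || !X) == Y): β-rule — branch into (Z || !X), Y  //  !(Z || !X), !Y.
                  branch 1.1.1.2.1 (add (Z || !X), Y):
                    × closes — contains both Y and !Y.
                  branch 1.1.1.2.2 (add !(Z || !X), !Y):
                    !(Z || !X): α-rule — add !Z, !!X.
                    (Z || !X): β-rule — branch into Z  //  !X.
                      branch 1.1.1.2.2.1 (add Z):
                        × closes — contains both Z and !Z.
                      branch 1.1.1.2.2.2 (add !X):
                        × closes — contains both X and !X.
          branch 1.1.2 (add !(Z || !X), Y):
            !(Z || !X): α-rule — add !Z, !!X.
            ((V && Y) || X): β-rule — branch into (V && Y)  //  X.
              branch 1.1.2.1 (add (V && Y)):
                (V && Y): α-rule — add V, Y.
                ((Z || !X) == Y): β-rule — branch into (Z || !X), Y  //  !(Z || !X), !Y.
                  branch 1.1.2.1.1 (add (Z || !X), Y):
                    (Z || !X): β-rule — branch into Z  //  !X.
                      branch 1.1.2.1.1.1 (add Z):
                        × closes — contains both Z and !Z.
                      branch 1.1.2.1.1.2 (add !X):
                        × closes — contains both X and !X.
                  branch 1.1.2.1.2 (add !(Z || !X), !Y):
                    × closes — contains both Y and !Y.
              branch 1.1.2.2 (add X):
                ((Z || !X) == Y): β-rule — branch into (Z || !X), Y  //  !(Z || !X), !Y.
                  branch 1.1.2.2.1 (add (Z || !X), Y):
                    (Z || !X): β-rule — branch into Z  //  !X.
                      branch 1.1.2.2.1.1 (add Z):
                        × closes — contains both Z and !Z.
                      branch 1.1.2.2.1.2 (add !X):
                        × closes — contains both X and !X.
                  branch 1.1.2.2.2 (add !(Z || !X), !Y):
                    × closes — contains both Y and !Y.
      branch 1.2 (add !(((V && Y) || X) || !Z)):
        !(((V && Y) || X) || !Z): α-rule — add !((V && Y) || X), !!Z.
        !((V && Y) || X): α-rule — add !(V && Y), !X.
        !((Z || !X) == Y): β-rule — branch into (Z || !X), !Y  //  !(Z || !X), Y.
          branch 1.2.1 (add (Z || !X), !Y):
            ((V && Y) || X): β-rule — branch into (V && Y)  //  X.
              branch 1.2.1.1 (add (V && Y)):
                (V && Y): α-rule — add V, Y.
                × closes — contains both Y and !Y.
              branch 1.2.1.2 (add X):
                × closes — contains both X and !X.
          branch 1.2.2 (add !(Z || !X), Y):
            !(Z || !X): α-rule — add !Z, !!X.
            × closes — contains both Z and !Z.
  branch 2 (add !Z):
    (((Z || !X) == Y) || !(((V && Y) || X) || !Z)): β-rule — branch into ((Z || !X) == Y)  //  !(((V && Y) || X) || !Z).
      branch 2.1 (add ((Z || !X) == Y)):
        !((Z || !X) == Y): β-rule — branch into (Z || !X), !Y  //  !(Z || !X), Y.
          branch 2.1.1 (add (Z || !X), !Y):
            ((Z || !X) == Y): β-rule — branch into (Z || !X), Y  //  !(Z || !X), !Y.
              branch 2.1.1.1 (add (Z || !X), Y):
                × closes — contains both Y and !Y.
              branch 2.1.1.2 (add !(Z || !X), !Y):
                !(Z || !X): α-rule — add !Z, !!X.
                (Z || !X): β-rule — branch into Z  //  !X.
                  branch 2.1.1.2.1 (add Z):
                    × closes — contains both Z and !Z.
                  branch 2.1.1.2.2 (add !X):
                    × closes — contains both X and !X.
          branch 2.1.2 (add !(Z || !X), Y):
            !(Z || !X): α-rule — add !Z, !!X.
            ((Z || !X) == Y): β-rule — branch into (Z || !X), Y  //  !(Z || !X), !Y.
              branch 2.1.2.1 (add (Z || !X), Y):
                (Z || !X): β-rule — branch into Z  //  !X.
                  branch 2.1.2.1.1 (add Z):
                    × closes — contains both Z and !Z.
                  branch 2.1.2.1.2 (add !X):
                    × closes — contains both X and !X.
              branch 2.1.2.2 (add !(Z || !X), !Y):
                × closes — contains both Y and !Y.
      branch 2.2 (add !(((V && Y) || X) || !Z)):
        !(((V && Y) || X) || !Z): α-rule — add !((V && Y) || X), !!Z.
        × closes — contains both Z and !Z.
All 20 branches close.
Every branch closed; the formula is unsatisfiable.

Unsatisfiable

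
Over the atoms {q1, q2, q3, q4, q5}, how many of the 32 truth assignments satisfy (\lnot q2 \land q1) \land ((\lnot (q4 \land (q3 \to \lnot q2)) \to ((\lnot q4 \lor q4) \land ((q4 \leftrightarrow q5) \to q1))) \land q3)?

Initial set: {((\lnot q2 \land q1) \land ((\lnot (q4 \land (q3 \to \lnot q2)) \to ((\lnot q4 \lor q4) \land ((q4 \leftrightarrow q5) \to q1))) \land q3))}.
((\lnot q2 \land q1) \land ((\lnot (q4 \land (q3 \to \lnot q2)) \to ((\lnot q4 \lor q4) \land ((q4 \leftrightarrow q5) \to q1))) \land q3)): α-rule — add (\lnot q2 \land q1), ((\lnot (q4 \land (q3 \to \lnot q2)) \to ((\lnot q4 \lor q4) \land ((q4 \leftrightarrow q5) \to q1))) \land q3).
(\lnot q2 \land q1): α-rule — add \lnot q2, q1.
((\lnot (q4 \land (q3 \to \lnot q2)) \to ((\lnot q4 \lor q4) \land ((q4 \leftrightarrow q5) \to q1))) \land q3): α-rule — add (\lnot (q4 \land (q3 \to \lnot q2)) \to ((\lnot q4 \lor q4) \land ((q4 \leftrightarrow q5) \to q1))), q3.
(\lnot (q4 \land (q3 \to \lnot q2)) \to ((\lnot q4 \lor q4) \land ((q4 \leftrightarrow q5) \to q1))): β-rule — branch into \lnot \lnot (q4 \land (q3 \to \lnot q2))  //  ((\lnot q4 \lor q4) \land ((q4 \leftrightarrow q5) \to q1)).
  branch 1 (add \lnot \lnot (q4 \land (q3 \to \lnot q2))):
    \lnot \lnot (q4 \land (q3 \to \lnot q2)): α-rule — add q4, (q3 \to \lnot q2).
    (q3 \to \lnot q2): β-rule — branch into \lnot q3  //  \lnot q2.
      branch 1.1 (add \lnot q3):
        × closes — contains both q3 and \lnot q3.
      branch 1.2 (add \lnot q2):
        ○ open, literals {q1=1, q2=0, q3=1, q4=1}.
  branch 2 (add ((\lnot q4 \lor q4) \land ((q4 \leftrightarrow q5) \to q1))):
    ((\lnot q4 \lor q4) \land ((q4 \leftrightarrow q5) \to q1)): α-rule — add (\lnot q4 \lor q4), ((q4 \leftrightarrow q5) \to q1).
    (\lnot q4 \lor q4): β-rule — branch into \lnot q4  //  q4.
      branch 2.1 (add \lnot q4):
        ((q4 \leftrightarrow q5) \to q1): β-rule — branch into \lnot (q4 \leftrightarrow q5)  //  q1.
          branch 2.1.1 (add \lnot (q4 \leftrightarrow q5)):
            \lnot (q4 \leftrightarrow q5): β-rule — branch into q4, \lnot q5  //  \lnot q4, q5.
              branch 2.1.1.1 (add q4, \lnot q5):
                × closes — contains both q4 and \lnot q4.
              branch 2.1.1.2 (add \lnot q4, q5):
                ○ open, literals {q1=1, q2=0, q3=1, q4=0, q5=1}.
          branch 2.1.2 (add q1):
            ○ open, literals {q1=1, q2=0, q3=1, q4=0}.
      branch 2.2 (add q4):
        ((q4 \leftrightarrow q5) \to q1): β-rule — branch into \lnot (q4 \leftrightarrow q5)  //  q1.
          branch 2.2.1 (add \lnot (q4 \leftrightarrow q5)):
            \lnot (q4 \leftrightarrow q5): β-rule — branch into q4, \lnot q5  //  \lnot q4, q5.
              branch 2.2.1.1 (add q4, \lnot q5):
                ○ open, literals {q1=1, q2=0, q3=1, q4=1, q5=0}.
              branch 2.2.1.2 (add \lnot q4, q5):
                × closes — contains both q4 and \lnot q4.
          branch 2.2.2 (add q1):
            ○ open, literals {q1=1, q2=0, q3=1, q4=1}.
3 branches closed, 5 open.
Each open branch fixes some atoms; the unmentioned ones are free. Counting distinct full assignments: branch {q1=1, q2=0, q3=1, q4=1} (q5) contributes 2 new; branch {q1=1, q2=0, q3=1, q4=0, q5=1} (none free) contributes 1 new; branch {q1=1, q2=0, q3=1, q4=0} (q5) contributes 1 new; branch {q1=1, q2=0, q3=1, q4=1, q5=0} (none free) contributes 0 new; branch {q1=1, q2=0, q3=1, q4=1} (q5) contributes 0 new. Total: 4.

4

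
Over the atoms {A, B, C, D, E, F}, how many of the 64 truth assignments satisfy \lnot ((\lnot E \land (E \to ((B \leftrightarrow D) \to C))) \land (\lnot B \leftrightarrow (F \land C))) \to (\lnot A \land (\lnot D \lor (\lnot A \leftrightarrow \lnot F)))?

Initial set: {(\lnot ((\lnot E \land (E \to ((B \leftrightarrow D) \to C))) \land (\lnot B \leftrightarrow (F \land C))) \to (\lnot A \land (\lnot D \lor (\lnot A \leftrightarrow \lnot F))))}.
(\lnot ((\lnot E \land (E \to ((B \leftrightarrow D) \to C))) \land (\lnot B \leftrightarrow (F \land C))) \to (\lnot A \land (\lnot D \lor (\lnot A \leftrightarrow \lnot F)))): β-rule — branch into \lnot \lnot ((\lnot E \land (E \to ((B \leftrightarrow D) \to C))) \land (\lnot B \leftrightarrow (F \land C)))  //  (\lnot A \land (\lnot D \lor (\lnot A \leftrightarrow \lnot F))).
  branch 1 (add \lnot \lnot ((\lnot E \land (E \to ((B \leftrightarrow D) \to C))) \land (\lnot B \leftrightarrow (F \land C)))):
    \lnot \lnot ((\lnot E \land (E \to ((B \leftrightarrow D) \to C))) \land (\lnot B \leftrightarrow (F \land C))): α-rule — add (\lnot E \land (E \to ((B \leftrightarrow D) \to C))), (\lnot B \leftrightarrow (F \land C)).
    (\lnot E \land (E \to ((B \leftrightarrow D) \to C))): α-rule — add \lnot E, (E \to ((B \leftrightarrow D) \to C)).
    (\lnot B \leftrightarrow (F \land C)): β-rule — branch into \lnot B, (F \land C)  //  \lnot \lnot B, \lnot (F \land C).
      branch 1.1 (add \lnot B, (F \land C)):
        (F \land C): α-rule — add F, C.
        (E \to ((B \leftrightarrow D) \to C)): β-rule — branch into \lnot E  //  ((B \leftrightarrow D) \to C).
          branch 1.1.1 (add \lnot E):
            ○ open, literals {B=0, C=1, E=0, F=1}.
          branch 1.1.2 (add ((B \leftrightarrow D) \to C)):
            ((B \leftrightarrow D) \to C): β-rule — branch into \lnot (B \leftrightarrow D)  //  C.
              branch 1.1.2.1 (add \lnot (B \leftrightarrow D)):
                \lnot (B \leftrightarrow D): β-rule — branch into B, \lnot D  //  \lnot B, D.
                  branch 1.1.2.1.1 (add B, \lnot D):
                    × closes — contains both B and \lnot B.
                  branch 1.1.2.1.2 (add \lnot B, D):
                    ○ open, literals {B=0, C=1, D=1, E=0, F=1}.
              branch 1.1.2.2 (add C):
                ○ open, literals {B=0, C=1, E=0, F=1}.
      branch 1.2 (add \lnot \lnot B, \lnot (F \land C)):
        (E \to ((B \leftrightarrow D) \to C)): β-rule — branch into \lnot E  //  ((B \leftrightarrow D) \to C).
          branch 1.2.1 (add \lnot E):
            \lnot (F \land C): β-rule — branch into \lnot F  //  \lnot C.
              branch 1.2.1.1 (add \lnot F):
                ○ open, literals {B=1, E=0, F=0}.
              branch 1.2.1.2 (add \lnot C):
                ○ open, literals {B=1, C=0, E=0}.
          branch 1.2.2 (add ((B \leftrightarrow D) \to C)):
            \lnot (F \land C): β-rule — branch into \lnot F  //  \lnot C.
              branch 1.2.2.1 (add \lnot F):
                ((B \leftrightarrow D) \to C): β-rule — branch into \lnot (B \leftrightarrow D)  //  C.
                  branch 1.2.2.1.1 (add \lnot (B \leftrightarrow D)):
                    \lnot (B \leftrightarrow D): β-rule — branch into B, \lnot D  //  \lnot B, D.
                      branch 1.2.2.1.1.1 (add B, \lnot D):
                        ○ open, literals {B=1, D=0, E=0, F=0}.
                      branch 1.2.2.1.1.2 (add \lnot B, D):
                        × closes — contains both B and \lnot B.
                  branch 1.2.2.1.2 (add C):
                    ○ open, literals {B=1, C=1, E=0, F=0}.
              branch 1.2.2.2 (add \lnot C):
                ((B \leftrightarrow D) \to C): β-rule — branch into \lnot (B \leftrightarrow D)  //  C.
                  branch 1.2.2.2.1 (add \lnot (B \leftrightarrow D)):
                    \lnot (B \leftrightarrow D): β-rule — branch into B, \lnot D  //  \lnot B, D.
                      branch 1.2.2.2.1.1 (add B, \lnot D):
                        ○ open, literals {B=1, C=0, D=0, E=0}.
                      branch 1.2.2.2.1.2 (add \lnot B, D):
                        × closes — contains both B and \lnot B.
                  branch 1.2.2.2.2 (add C):
                    × closes — contains both C and \lnot C.
  branch 2 (add (\lnot A \land (\lnot D \lor (\lnot A \leftrightarrow \lnot F)))):
    (\lnot A \land (\lnot D \lor (\lnot A \leftrightarrow \lnot F))): α-rule — add \lnot A, (\lnot D \lor (\lnot A \leftrightarrow \lnot F)).
    (\lnot D \lor (\lnot A \leftrightarrow \lnot F)): β-rule — branch into \lnot D  //  (\lnot A \leftrightarrow \lnot F).
      branch 2.1 (add \lnot D):
        ○ open, literals {A=0, D=0}.
      branch 2.2 (add (\lnot A \leftrightarrow \lnot F)):
        (\lnot A \leftrightarrow \lnot F): β-rule — branch into \lnot A, \lnot F  //  \lnot \lnot A, \lnot \lnot F.
          branch 2.2.1 (add \lnot A, \lnot F):
            ○ open, literals {A=0, F=0}.
          branch 2.2.2 (add \lnot \lnot A, \lnot \lnot F):
            × closes — contains both A and \lnot A.
5 branches closed, 10 open.
Each open branch fixes some atoms; the unmentioned ones are free. Counting distinct full assignments: branch {B=0, C=1, E=0, F=1} (A, D) contributes 4 new; branch {B=0, C=1, D=1, E=0, F=1} (A) contributes 0 new; branch {B=0, C=1, E=0, F=1} (A, D) contributes 0 new; branch {B=1, E=0, F=0} (A, C, D) contributes 8 new; branch {B=1, C=0, E=0} (A, D, F) contributes 4 new; branch {B=1, D=0, E=0, F=0} (A, C) contributes 0 new; branch {B=1, C=1, E=0, F=0} (A, D) contributes 0 new; branch {B=1, C=0, D=0, E=0} (A, F) contributes 0 new; branch {A=0, D=0} (B, C, E, F) contributes 12 new; branch {A=0, F=0} (B, C, D, E) contributes 6 new. Total: 34.

34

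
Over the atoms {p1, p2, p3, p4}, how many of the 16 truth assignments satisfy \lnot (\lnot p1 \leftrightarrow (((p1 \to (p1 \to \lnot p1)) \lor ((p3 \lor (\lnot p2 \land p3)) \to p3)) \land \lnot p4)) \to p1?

Initial set: {(\lnot (\lnot p1 \leftrightarrow (((p1 \to (p1 \to \lnot p1)) \lor ((p3 \lor (\lnot p2 \land p3)) \to p3)) \land \lnot p4)) \to p1)}.
(\lnot (\lnot p1 \leftrightarrow (((p1 \to (p1 \to \lnot p1)) \lor ((p3 \lor (\lnot p2 \land p3)) \to p3)) \land \lnot p4)) \to p1): β-rule — branch into \lnot \lnot (\lnot p1 \leftrightarrow (((p1 \to (p1 \to \lnot p1)) \lor ((p3 \lor (\lnot p2 \land p3)) \to p3)) \land \lnot p4))  //  p1.
  branch 1 (add \lnot \lnot (\lnot p1 \leftrightarrow (((p1 \to (p1 \to \lnot p1)) \lor ((p3 \lor (\lnot p2 \land p3)) \to p3)) \land \lnot p4))):
    \lnot \lnot (\lnot p1 \leftrightarrow (((p1 \to (p1 \to \lnot p1)) \lor ((p3 \lor (\lnot p2 \land p3)) \to p3)) \land \lnot p4)): β-rule — branch into \lnot p1, (((p1 \to (p1 \to \lnot p1)) \lor ((p3 \lor (\lnot p2 \land p3)) \to p3)) \land \lnot p4)  //  \lnot \lnot p1, \lnot (((p1 \to (p1 \to \lnot p1)) \lor ((p3 \lor (\lnot p2 \land p3)) \to p3)) \land \lnot p4).
      branch 1.1 (add \lnot p1, (((p1 \to (p1 \to \lnot p1)) \lor ((p3 \lor (\lnot p2 \land p3)) \to p3)) \land \lnot p4)):
        (((p1 \to (p1 \to \lnot p1)) \lor ((p3 \lor (\lnot p2 \land p3)) \to p3)) \land \lnot p4): α-rule — add ((p1 \to (p1 \to \lnot p1)) \lor ((p3 \lor (\lnot p2 \land p3)) \to p3)), \lnot p4.
        ((p1 \to (p1 \to \lnot p1)) \lor ((p3 \lor (\lnot p2 \land p3)) \to p3)): β-rule — branch into (p1 \to (p1 \to \lnot p1))  //  ((p3 \lor (\lnot p2 \land p3)) \to p3).
          branch 1.1.1 (add (p1 \to (p1 \to \lnot p1))):
            (p1 \to (p1 \to \lnot p1)): β-rule — branch into \lnot p1  //  (p1 \to \lnot p1).
              branch 1.1.1.1 (add \lnot p1):
                ○ open, literals {p1=F, p4=F}.
              branch 1.1.1.2 (add (p1 \to \lnot p1)):
                (p1 \to \lnot p1): β-rule — branch into \lnot p1  //  \lnot p1.
                  branch 1.1.1.2.1 (add \lnot p1):
                    ○ open, literals {p1=F, p4=F}.
                  branch 1.1.1.2.2 (add \lnot p1):
                    ○ open, literals {p1=F, p4=F}.
          branch 1.1.2 (add ((p3 \lor (\lnot p2 \land p3)) \to p3)):
            ((p3 \lor (\lnot p2 \land p3)) \to p3): β-rule — branch into \lnot (p3 \lor (\lnot p2 \land p3))  //  p3.
              branch 1.1.2.1 (add \lnot (p3 \lor (\lnot p2 \land p3))):
                \lnot (p3 \lor (\lnot p2 \land p3)): α-rule — add \lnot p3, \lnot (\lnot p2 \land p3).
                \lnot (\lnot p2 \land p3): β-rule — branch into \lnot \lnot p2  //  \lnot p3.
                  branch 1.1.2.1.1 (add \lnot \lnot p2):
                    ○ open, literals {p1=F, p2=T, p3=F, p4=F}.
                  branch 1.1.2.1.2 (add \lnot p3):
                    ○ open, literals {p1=F, p3=F, p4=F}.
              branch 1.1.2.2 (add p3):
                ○ open, literals {p1=F, p3=T, p4=F}.
      branch 1.2 (add \lnot \lnot p1, \lnot (((p1 \to (p1 \to \lnot p1)) \lor ((p3 \lor (\lnot p2 \land p3)) \to p3)) \land \lnot p4)):
        \lnot (((p1 \to (p1 \to \lnot p1)) \lor ((p3 \lor (\lnot p2 \land p3)) \to p3)) \land \lnot p4): β-rule — branch into \lnot ((p1 \to (p1 \to \lnot p1)) \lor ((p3 \lor (\lnot p2 \land p3)) \to p3))  //  \lnot \lnot p4.
          branch 1.2.1 (add \lnot ((p1 \to (p1 \to \lnot p1)) \lor ((p3 \lor (\lnot p2 \land p3)) \to p3))):
            \lnot ((p1 \to (p1 \to \lnot p1)) \lor ((p3 \lor (\lnot p2 \land p3)) \to p3)): α-rule — add \lnot (p1 \to (p1 \to \lnot p1)), \lnot ((p3 \lor (\lnot p2 \land p3)) \to p3).
            \lnot (p1 \to (p1 \to \lnot p1)): α-rule — add p1, \lnot (p1 \to \lnot p1).
            \lnot ((p3 \lor (\lnot p2 \land p3)) \to p3): α-rule — add (p3 \lor (\lnot p2 \land p3)), \lnot p3.
            \lnot (p1 \to \lnot p1): α-rule — add p1, \lnot \lnot p1.
            (p3 \lor (\lnot p2 \land p3)): β-rule — branch into p3  //  (\lnot p2 \land p3).
              branch 1.2.1.1 (add p3):
                × closes — contains both p3 and \lnot p3.
              branch 1.2.1.2 (add (\lnot p2 \land p3)):
                (\lnot p2 \land p3): α-rule — add \lnot p2, p3.
                × closes — contains both p3 and \lnot p3.
          branch 1.2.2 (add \lnot \lnot p4):
            ○ open, literals {p1=T, p4=T}.
  branch 2 (add p1):
    ○ open, literals {p1=T}.
2 branches closed, 8 open.
Each open branch fixes some atoms; the unmentioned ones are free. Counting distinct full assignments: branch {p1=F, p4=F} (p2, p3) contributes 4 new; branch {p1=F, p4=F} (p2, p3) contributes 0 new; branch {p1=F, p4=F} (p2, p3) contributes 0 new; branch {p1=F, p2=T, p3=F, p4=F} (none free) contributes 0 new; branch {p1=F, p3=F, p4=F} (p2) contributes 0 new; branch {p1=F, p3=T, p4=F} (p2) contributes 0 new; branch {p1=T, p4=T} (p2, p3) contributes 4 new; branch {p1=T} (p2, p3, p4) contributes 4 new. Total: 12.

12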